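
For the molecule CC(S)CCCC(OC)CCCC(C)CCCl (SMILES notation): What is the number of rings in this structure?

0

In SMILES, each pair of matching ring-closure digits denotes one ring-closing bond; the number of such bonds equals the number of independent rings.
Ring-closure bonds here: 0.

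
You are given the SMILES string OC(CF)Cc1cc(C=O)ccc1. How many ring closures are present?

In SMILES, each pair of matching ring-closure digits denotes one ring-closing bond; the number of such bonds equals the number of independent rings.
Ring-closure bonds here: 1.

1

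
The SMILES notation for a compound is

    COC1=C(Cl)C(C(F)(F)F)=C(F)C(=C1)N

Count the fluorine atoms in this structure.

4

Scan the SMILES for F atoms (remember two-letter symbols like Cl and Br are single atoms).
Fluorine count: 4.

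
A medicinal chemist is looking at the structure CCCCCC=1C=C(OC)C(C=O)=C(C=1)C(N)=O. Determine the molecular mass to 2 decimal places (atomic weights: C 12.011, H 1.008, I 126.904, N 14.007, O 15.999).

249.31 g/mol

First, the molecular formula is C14H19NO3 (counting implicit H from valence).
  C: 14 × 12.011 = 168.154
  H: 19 × 1.008 = 19.152
  N: 1 × 14.007 = 14.007
  O: 3 × 15.999 = 47.997
Sum: 14×12.011 + 19×1.008 + 1×14.007 + 3×15.999 = 249.310 → 249.31 g/mol.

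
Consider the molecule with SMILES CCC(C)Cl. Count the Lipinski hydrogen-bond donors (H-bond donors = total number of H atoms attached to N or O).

0

Donors: find every N or O and count the H atoms it carries.
  (no N or O atoms present)
Lipinski HBD = 0.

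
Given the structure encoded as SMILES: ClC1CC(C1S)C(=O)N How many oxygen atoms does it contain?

Scan the SMILES for O atoms (remember two-letter symbols like Cl and Br are single atoms).
Oxygen count: 1.

1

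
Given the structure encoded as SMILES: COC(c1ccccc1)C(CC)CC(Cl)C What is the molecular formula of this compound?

C14H21ClO

Walk through each heavy atom and fill implicit hydrogens from standard valence (C 4, N 3, O 2, S 2, halogen 1); for lowercase aromatic atoms, an aromatic c carries 1 H when it has two neighbours and 0 H with three, and aromatic n carries 0 H:
  atom 1: C, bond orders sum to 1 (valence 4) → 3 H
  atom 2: O, bond orders sum to 2 (valence 2) → 0 H
  atom 3: C, bond orders sum to 3 (valence 4) → 1 H
  atom 4: aromatic c, 3 neighbours → 0 H
  atom 5: aromatic c, 2 neighbours → 1 H
  atom 6: aromatic c, 2 neighbours → 1 H
  atom 7: aromatic c, 2 neighbours → 1 H
  atom 8: aromatic c, 2 neighbours → 1 H
  atom 9: aromatic c, 2 neighbours → 1 H
  atom 10: C, bond orders sum to 3 (valence 4) → 1 H
  atom 11: C, bond orders sum to 2 (valence 4) → 2 H
  atom 12: C, bond orders sum to 1 (valence 4) → 3 H
  atom 13: C, bond orders sum to 2 (valence 4) → 2 H
  atom 14: C, bond orders sum to 3 (valence 4) → 1 H
  atom 15: Cl (halogen, monovalent) → 0 H
  atom 16: C, bond orders sum to 1 (valence 4) → 3 H
Totals → C:14, H:21, Cl:1, O:1.
In Hill order: C14H21ClO.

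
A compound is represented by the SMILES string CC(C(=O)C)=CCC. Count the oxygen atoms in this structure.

1

Scan the SMILES for O atoms (remember two-letter symbols like Cl and Br are single atoms).
Oxygen count: 1.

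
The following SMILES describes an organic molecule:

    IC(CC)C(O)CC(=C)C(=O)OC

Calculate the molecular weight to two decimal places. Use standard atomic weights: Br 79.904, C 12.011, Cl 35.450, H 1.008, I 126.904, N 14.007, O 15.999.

First, the molecular formula is C9H15IO3 (counting implicit H from valence).
  C: 9 × 12.011 = 108.099
  H: 15 × 1.008 = 15.120
  I: 1 × 126.904 = 126.904
  O: 3 × 15.999 = 47.997
Sum: 9×12.011 + 15×1.008 + 1×126.904 + 3×15.999 = 298.120 → 298.12 g/mol.

298.12 g/mol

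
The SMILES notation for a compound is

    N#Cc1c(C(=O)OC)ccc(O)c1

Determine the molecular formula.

C9H7NO3

Walk through each heavy atom and fill implicit hydrogens from standard valence (C 4, N 3, O 2, S 2, halogen 1); for lowercase aromatic atoms, an aromatic c carries 1 H when it has two neighbours and 0 H with three, and aromatic n carries 0 H:
  atom 1: N, bond orders sum to 3 (valence 3) → 0 H
  atom 2: C, bond orders sum to 4 (valence 4) → 0 H
  atom 3: aromatic c, 3 neighbours → 0 H
  atom 4: aromatic c, 3 neighbours → 0 H
  atom 5: C, bond orders sum to 4 (valence 4) → 0 H
  atom 6: O, bond orders sum to 2 (valence 2) → 0 H
  atom 7: O, bond orders sum to 2 (valence 2) → 0 H
  atom 8: C, bond orders sum to 1 (valence 4) → 3 H
  atom 9: aromatic c, 2 neighbours → 1 H
  atom 10: aromatic c, 2 neighbours → 1 H
  atom 11: aromatic c, 3 neighbours → 0 H
  atom 12: O, bond orders sum to 1 (valence 2) → 1 H
  atom 13: aromatic c, 2 neighbours → 1 H
Totals → C:9, H:7, N:1, O:3.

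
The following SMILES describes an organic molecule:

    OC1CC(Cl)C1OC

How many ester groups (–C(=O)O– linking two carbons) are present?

Scan the SMILES for the ester motif — none present.
Groups that are present: 1 ether, 1 hydroxyl.

0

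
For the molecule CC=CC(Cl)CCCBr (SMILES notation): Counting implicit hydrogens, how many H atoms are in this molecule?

Walk through each heavy atom and fill implicit hydrogens from standard valence (C 4, N 3, O 2, S 2, halogen 1):
  atom 1: C, bond orders sum to 1 (valence 4) → 3 H
  atom 2: C, bond orders sum to 3 (valence 4) → 1 H
  atom 3: C, bond orders sum to 3 (valence 4) → 1 H
  atom 4: C, bond orders sum to 3 (valence 4) → 1 H
  atom 5: Cl (halogen, monovalent) → 0 H
  atom 6: C, bond orders sum to 2 (valence 4) → 2 H
  atom 7: C, bond orders sum to 2 (valence 4) → 2 H
  atom 8: C, bond orders sum to 2 (valence 4) → 2 H
  atom 9: Br (halogen, monovalent) → 0 H
Total hydrogens: 12.

12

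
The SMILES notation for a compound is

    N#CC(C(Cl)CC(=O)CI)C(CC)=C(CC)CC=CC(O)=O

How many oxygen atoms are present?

3

Scan the SMILES for O atoms (remember two-letter symbols like Cl and Br are single atoms).
Oxygen count: 3.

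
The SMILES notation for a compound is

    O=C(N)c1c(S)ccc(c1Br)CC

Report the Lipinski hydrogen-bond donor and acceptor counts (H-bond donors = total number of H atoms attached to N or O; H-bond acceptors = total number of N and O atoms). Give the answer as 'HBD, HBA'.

Donors: find every N or O and count the H atoms it carries.
  atom 1 (O): bond orders sum to 2 → 0 H
  atom 3 (N): bond orders sum to 1 → 2 H
Lipinski HBD = 2.
Acceptors: N atoms = 1, O atoms = 1 → HBA = 2.

2, 2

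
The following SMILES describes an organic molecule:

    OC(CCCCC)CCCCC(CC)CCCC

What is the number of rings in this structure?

In SMILES, each pair of matching ring-closure digits denotes one ring-closing bond; the number of such bonds equals the number of independent rings.
Ring-closure bonds here: 0.

0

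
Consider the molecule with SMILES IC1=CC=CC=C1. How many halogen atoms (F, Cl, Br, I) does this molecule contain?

1

Halogen atoms appear at heavy-atom position 1 (1×I).
Halogen count: 1.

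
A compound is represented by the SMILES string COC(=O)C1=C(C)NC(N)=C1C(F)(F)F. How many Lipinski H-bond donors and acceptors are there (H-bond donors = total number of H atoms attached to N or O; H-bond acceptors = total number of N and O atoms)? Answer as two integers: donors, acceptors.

Donors: find every N or O and count the H atoms it carries.
  atom 2 (O): bond orders sum to 2 → 0 H
  atom 4 (O): bond orders sum to 2 → 0 H
  atom 8 (N): bond orders sum to 2 → 1 H
  atom 10 (N): bond orders sum to 1 → 2 H
Lipinski HBD = 3.
Acceptors: N atoms = 2, O atoms = 2 → HBA = 4.

3, 4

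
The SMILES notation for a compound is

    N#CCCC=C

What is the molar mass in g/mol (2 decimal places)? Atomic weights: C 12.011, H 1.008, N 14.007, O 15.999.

81.12 g/mol

First, the molecular formula is C5H7N (counting implicit H from valence).
  C: 5 × 12.011 = 60.055
  H: 7 × 1.008 = 7.056
  N: 1 × 14.007 = 14.007
Sum: 5×12.011 + 7×1.008 + 1×14.007 = 81.118 → 81.12 g/mol.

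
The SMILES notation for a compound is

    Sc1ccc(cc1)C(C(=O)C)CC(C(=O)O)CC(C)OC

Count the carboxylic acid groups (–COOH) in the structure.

1

The carboxylic acid motif appears at heavy-atom position 14 in the SMILES.
Other groups present: 1 ether, 1 ketone, 1 thiol.
Carboxylic acid count: 1.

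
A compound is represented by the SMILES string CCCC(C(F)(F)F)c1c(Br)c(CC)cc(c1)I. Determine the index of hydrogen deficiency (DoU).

Molecular formula: C13H15BrF3I.
DoU = (2C + 2 + N − H − X) / 2, where X is the halogen count and O/S are ignored.
    = (2·13 + 2 + 0 − 15 − 5) / 2 = 8 / 2 = 4.

4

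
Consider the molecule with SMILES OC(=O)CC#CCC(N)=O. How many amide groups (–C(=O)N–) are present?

The amide motif appears at heavy-atom position 8 in the SMILES.
Other groups present: 1 alkyne, 1 carboxylic acid.
Amide count: 1.

1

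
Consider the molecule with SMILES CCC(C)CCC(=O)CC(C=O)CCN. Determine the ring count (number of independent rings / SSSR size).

In SMILES, each pair of matching ring-closure digits denotes one ring-closing bond; the number of such bonds equals the number of independent rings.
Ring-closure bonds here: 0.

0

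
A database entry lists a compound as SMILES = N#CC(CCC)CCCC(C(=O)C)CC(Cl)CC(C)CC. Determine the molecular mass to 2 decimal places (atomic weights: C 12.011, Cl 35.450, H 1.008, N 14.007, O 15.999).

313.91 g/mol

First, the molecular formula is C18H32ClNO (counting implicit H from valence).
  C: 18 × 12.011 = 216.198
  Cl: 1 × 35.450 = 35.450
  H: 32 × 1.008 = 32.256
  N: 1 × 14.007 = 14.007
  O: 1 × 15.999 = 15.999
Sum: 18×12.011 + 1×35.450 + 32×1.008 + 1×14.007 + 1×15.999 = 313.910 → 313.91 g/mol.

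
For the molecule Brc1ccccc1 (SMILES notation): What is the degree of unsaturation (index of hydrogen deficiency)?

Molecular formula: C6H5Br.
DoU = (2C + 2 + N − H − X) / 2, where X is the halogen count and O/S are ignored.
    = (2·6 + 2 + 0 − 5 − 1) / 2 = 8 / 2 = 4.

4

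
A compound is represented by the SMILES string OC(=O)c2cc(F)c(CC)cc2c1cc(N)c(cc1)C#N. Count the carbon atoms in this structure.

16

Count every carbon token in the SMILES (each C, including those in ring-closure positions and inside branches).
Carbon count: 16.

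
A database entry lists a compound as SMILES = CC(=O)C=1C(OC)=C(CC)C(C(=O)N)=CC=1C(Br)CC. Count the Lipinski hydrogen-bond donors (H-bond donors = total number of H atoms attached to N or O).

2

Donors: find every N or O and count the H atoms it carries.
  atom 3 (O): bond orders sum to 2 → 0 H
  atom 6 (O): bond orders sum to 2 → 0 H
  atom 13 (O): bond orders sum to 2 → 0 H
  atom 14 (N): bond orders sum to 1 → 2 H
Lipinski HBD = 2.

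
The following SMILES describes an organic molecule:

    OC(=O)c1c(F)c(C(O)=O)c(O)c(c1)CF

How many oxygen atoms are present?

5

Scan the SMILES for O atoms (remember two-letter symbols like Cl and Br are single atoms).
Oxygen count: 5.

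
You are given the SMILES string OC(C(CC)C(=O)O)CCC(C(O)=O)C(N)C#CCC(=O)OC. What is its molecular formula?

Walk through each heavy atom and fill implicit hydrogens from standard valence (C 4, N 3, O 2, S 2, halogen 1):
  atom 1: O, bond orders sum to 1 (valence 2) → 1 H
  atom 2: C, bond orders sum to 3 (valence 4) → 1 H
  atom 3: C, bond orders sum to 3 (valence 4) → 1 H
  atom 4: C, bond orders sum to 2 (valence 4) → 2 H
  atom 5: C, bond orders sum to 1 (valence 4) → 3 H
  atom 6: C, bond orders sum to 4 (valence 4) → 0 H
  atom 7: O, bond orders sum to 2 (valence 2) → 0 H
  atom 8: O, bond orders sum to 1 (valence 2) → 1 H
  atom 9: C, bond orders sum to 2 (valence 4) → 2 H
  atom 10: C, bond orders sum to 2 (valence 4) → 2 H
  atom 11: C, bond orders sum to 3 (valence 4) → 1 H
  atom 12: C, bond orders sum to 4 (valence 4) → 0 H
  atom 13: O, bond orders sum to 1 (valence 2) → 1 H
  atom 14: O, bond orders sum to 2 (valence 2) → 0 H
  atom 15: C, bond orders sum to 3 (valence 4) → 1 H
  atom 16: N, bond orders sum to 1 (valence 3) → 2 H
  atom 17: C, bond orders sum to 4 (valence 4) → 0 H
  atom 18: C, bond orders sum to 4 (valence 4) → 0 H
  atom 19: C, bond orders sum to 2 (valence 4) → 2 H
  atom 20: C, bond orders sum to 4 (valence 4) → 0 H
  atom 21: O, bond orders sum to 2 (valence 2) → 0 H
  atom 22: O, bond orders sum to 2 (valence 2) → 0 H
  atom 23: C, bond orders sum to 1 (valence 4) → 3 H
Totals → C:15, H:23, N:1, O:7.
In Hill order: C15H23NO7.

C15H23NO7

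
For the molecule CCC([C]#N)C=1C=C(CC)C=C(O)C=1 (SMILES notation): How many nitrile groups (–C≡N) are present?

The nitrile motif appears at heavy-atom position 4 in the SMILES.
Other groups present: 1 hydroxyl.
Nitrile count: 1.

1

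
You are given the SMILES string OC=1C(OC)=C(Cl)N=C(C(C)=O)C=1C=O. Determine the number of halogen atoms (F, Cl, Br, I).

1

Halogen atoms appear at heavy-atom position 7 (1×Cl).
Other groups present: 1 aldehyde, 1 ether, 1 hydroxyl, 1 ketone.
Halogen count: 1.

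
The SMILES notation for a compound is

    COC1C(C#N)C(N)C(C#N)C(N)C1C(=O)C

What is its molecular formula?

C11H16N4O2

Walk through each heavy atom and fill implicit hydrogens from standard valence (C 4, N 3, O 2, S 2, halogen 1):
  atom 1: C, bond orders sum to 1 (valence 4) → 3 H
  atom 2: O, bond orders sum to 2 (valence 2) → 0 H
  atom 3: C, bond orders sum to 3 (valence 4) → 1 H
  atom 4: C, bond orders sum to 3 (valence 4) → 1 H
  atom 5: C, bond orders sum to 4 (valence 4) → 0 H
  atom 6: N, bond orders sum to 3 (valence 3) → 0 H
  atom 7: C, bond orders sum to 3 (valence 4) → 1 H
  atom 8: N, bond orders sum to 1 (valence 3) → 2 H
  atom 9: C, bond orders sum to 3 (valence 4) → 1 H
  atom 10: C, bond orders sum to 4 (valence 4) → 0 H
  atom 11: N, bond orders sum to 3 (valence 3) → 0 H
  atom 12: C, bond orders sum to 3 (valence 4) → 1 H
  atom 13: N, bond orders sum to 1 (valence 3) → 2 H
  atom 14: C, bond orders sum to 3 (valence 4) → 1 H
  atom 15: C, bond orders sum to 4 (valence 4) → 0 H
  atom 16: O, bond orders sum to 2 (valence 2) → 0 H
  atom 17: C, bond orders sum to 1 (valence 4) → 3 H
Totals → C:11, H:16, N:4, O:2.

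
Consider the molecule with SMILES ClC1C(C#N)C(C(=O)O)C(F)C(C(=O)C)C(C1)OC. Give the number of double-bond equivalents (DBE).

Molecular formula: C12H15ClFNO4.
DoU = (2C + 2 + N − H − X) / 2, where X is the halogen count and O/S are ignored.
    = (2·12 + 2 + 1 − 15 − 2) / 2 = 10 / 2 = 5.

5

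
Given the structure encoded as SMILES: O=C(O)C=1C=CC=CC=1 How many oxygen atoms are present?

2

Scan the SMILES for O atoms (remember two-letter symbols like Cl and Br are single atoms).
Oxygen count: 2.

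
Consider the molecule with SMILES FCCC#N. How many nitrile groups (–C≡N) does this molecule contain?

1

The nitrile motif appears at heavy-atom position 4 in the SMILES.
Nitrile count: 1.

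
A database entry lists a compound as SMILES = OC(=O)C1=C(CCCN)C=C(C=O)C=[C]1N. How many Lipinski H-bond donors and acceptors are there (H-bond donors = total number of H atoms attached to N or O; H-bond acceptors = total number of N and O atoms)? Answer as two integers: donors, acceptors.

5, 5

Donors: find every N or O and count the H atoms it carries.
  atom 1 (O): bond orders sum to 1 → 1 H
  atom 3 (O): bond orders sum to 2 → 0 H
  atom 9 (N): bond orders sum to 1 → 2 H
  atom 13 (O): bond orders sum to 2 → 0 H
  atom 16 (N): bond orders sum to 1 → 2 H
Lipinski HBD = 5.
Acceptors: N atoms = 2, O atoms = 3 → HBA = 5.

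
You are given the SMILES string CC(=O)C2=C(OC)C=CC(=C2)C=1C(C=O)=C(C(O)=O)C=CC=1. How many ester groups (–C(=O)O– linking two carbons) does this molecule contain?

0

Scan the SMILES for the ester motif — none present.
Groups that are present: 1 aldehyde, 1 carboxylic acid, 1 ether, 1 ketone.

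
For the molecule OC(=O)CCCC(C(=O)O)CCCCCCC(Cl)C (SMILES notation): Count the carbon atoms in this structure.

Count every carbon token in the SMILES (each C, including those in ring-closure positions and inside branches).
Carbon count: 14.

14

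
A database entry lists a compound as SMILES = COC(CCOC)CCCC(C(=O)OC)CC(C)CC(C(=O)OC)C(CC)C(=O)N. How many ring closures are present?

In SMILES, each pair of matching ring-closure digits denotes one ring-closing bond; the number of such bonds equals the number of independent rings.
Ring-closure bonds here: 0.

0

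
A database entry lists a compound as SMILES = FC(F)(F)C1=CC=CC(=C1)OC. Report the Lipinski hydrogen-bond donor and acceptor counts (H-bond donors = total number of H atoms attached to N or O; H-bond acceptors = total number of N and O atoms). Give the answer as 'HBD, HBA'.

Donors: find every N or O and count the H atoms it carries.
  atom 11 (O): bond orders sum to 2 → 0 H
Lipinski HBD = 0.
Acceptors: N atoms = 0, O atoms = 1 → HBA = 1.

0, 1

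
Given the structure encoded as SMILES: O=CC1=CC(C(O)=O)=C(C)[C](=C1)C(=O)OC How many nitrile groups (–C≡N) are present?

0

Scan the SMILES for the nitrile motif — none present.
Groups that are present: 1 aldehyde, 1 carboxylic acid, 1 ester.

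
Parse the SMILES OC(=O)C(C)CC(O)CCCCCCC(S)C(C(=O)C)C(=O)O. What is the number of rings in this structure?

In SMILES, each pair of matching ring-closure digits denotes one ring-closing bond; the number of such bonds equals the number of independent rings.
Ring-closure bonds here: 0.

0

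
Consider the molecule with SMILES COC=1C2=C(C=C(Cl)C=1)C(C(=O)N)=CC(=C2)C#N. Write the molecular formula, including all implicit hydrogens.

C13H9ClN2O2

Walk through each heavy atom and fill implicit hydrogens from standard valence (C 4, N 3, O 2, S 2, halogen 1):
  atom 1: C, bond orders sum to 1 (valence 4) → 3 H
  atom 2: O, bond orders sum to 2 (valence 2) → 0 H
  atom 3: C, bond orders sum to 4 (valence 4) → 0 H
  atom 4: C, bond orders sum to 4 (valence 4) → 0 H
  atom 5: C, bond orders sum to 4 (valence 4) → 0 H
  atom 6: C, bond orders sum to 3 (valence 4) → 1 H
  atom 7: C, bond orders sum to 4 (valence 4) → 0 H
  atom 8: Cl (halogen, monovalent) → 0 H
  atom 9: C, bond orders sum to 3 (valence 4) → 1 H
  atom 10: C, bond orders sum to 4 (valence 4) → 0 H
  atom 11: C, bond orders sum to 4 (valence 4) → 0 H
  atom 12: O, bond orders sum to 2 (valence 2) → 0 H
  atom 13: N, bond orders sum to 1 (valence 3) → 2 H
  atom 14: C, bond orders sum to 3 (valence 4) → 1 H
  atom 15: C, bond orders sum to 4 (valence 4) → 0 H
  atom 16: C, bond orders sum to 3 (valence 4) → 1 H
  atom 17: C, bond orders sum to 4 (valence 4) → 0 H
  atom 18: N, bond orders sum to 3 (valence 3) → 0 H
Totals → C:13, H:9, Cl:1, N:2, O:2.
In Hill order: C13H9ClN2O2.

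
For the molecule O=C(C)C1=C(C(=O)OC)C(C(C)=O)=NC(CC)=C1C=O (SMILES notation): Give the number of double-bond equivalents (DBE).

Molecular formula: C14H15NO5.
DoU = (2C + 2 + N − H − X) / 2, where X is the halogen count and O/S are ignored.
    = (2·14 + 2 + 1 − 15 − 0) / 2 = 16 / 2 = 8.

8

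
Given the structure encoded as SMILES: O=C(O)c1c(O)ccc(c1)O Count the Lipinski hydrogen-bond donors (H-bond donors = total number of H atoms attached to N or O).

3

Donors: find every N or O and count the H atoms it carries.
  atom 1 (O): bond orders sum to 2 → 0 H
  atom 3 (O): bond orders sum to 1 → 1 H
  atom 6 (O): bond orders sum to 1 → 1 H
  atom 11 (O): bond orders sum to 1 → 1 H
Lipinski HBD = 3.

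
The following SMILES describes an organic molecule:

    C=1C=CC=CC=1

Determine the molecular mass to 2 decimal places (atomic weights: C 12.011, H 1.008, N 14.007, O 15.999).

First, the molecular formula is C6H6 (counting implicit H from valence).
  C: 6 × 12.011 = 72.066
  H: 6 × 1.008 = 6.048
Sum: 6×12.011 + 6×1.008 = 78.114 → 78.11 g/mol.

78.11 g/mol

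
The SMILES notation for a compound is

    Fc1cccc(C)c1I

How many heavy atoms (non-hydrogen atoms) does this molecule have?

9

Every atom symbol written in the SMILES (organic subset) is one heavy atom; implicit H are not written.
Heavy atoms by element → C:7, F:1, I:1.
Total: 9.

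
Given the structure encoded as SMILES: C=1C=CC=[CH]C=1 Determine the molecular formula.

Walk through each heavy atom and fill implicit hydrogens from standard valence (C 4, N 3, O 2, S 2, halogen 1):
  atom 1: C, bond orders sum to 3 (valence 4) → 1 H
  atom 2: C, bond orders sum to 3 (valence 4) → 1 H
  atom 3: C, bond orders sum to 3 (valence 4) → 1 H
  atom 4: C, bond orders sum to 3 (valence 4) → 1 H
  atom 5: C with explicit H count 1
  atom 6: C, bond orders sum to 3 (valence 4) → 1 H
Totals → C:6, H:6.

C6H6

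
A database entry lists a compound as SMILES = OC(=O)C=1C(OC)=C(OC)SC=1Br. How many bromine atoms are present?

1

Scan the SMILES for Br atoms (remember two-letter symbols like Cl and Br are single atoms).
Bromine count: 1.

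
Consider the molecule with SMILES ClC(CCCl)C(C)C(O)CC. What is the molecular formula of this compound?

C8H16Cl2O

Walk through each heavy atom and fill implicit hydrogens from standard valence (C 4, N 3, O 2, S 2, halogen 1):
  atom 1: Cl (halogen, monovalent) → 0 H
  atom 2: C, bond orders sum to 3 (valence 4) → 1 H
  atom 3: C, bond orders sum to 2 (valence 4) → 2 H
  atom 4: C, bond orders sum to 2 (valence 4) → 2 H
  atom 5: Cl (halogen, monovalent) → 0 H
  atom 6: C, bond orders sum to 3 (valence 4) → 1 H
  atom 7: C, bond orders sum to 1 (valence 4) → 3 H
  atom 8: C, bond orders sum to 3 (valence 4) → 1 H
  atom 9: O, bond orders sum to 1 (valence 2) → 1 H
  atom 10: C, bond orders sum to 2 (valence 4) → 2 H
  atom 11: C, bond orders sum to 1 (valence 4) → 3 H
Totals → C:8, H:16, Cl:2, O:1.
In Hill order: C8H16Cl2O.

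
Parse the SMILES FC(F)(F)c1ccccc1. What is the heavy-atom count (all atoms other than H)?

Every atom symbol written in the SMILES (organic subset) is one heavy atom; implicit H are not written.
Heavy atoms by element → C:7, F:3.
Total: 10.

10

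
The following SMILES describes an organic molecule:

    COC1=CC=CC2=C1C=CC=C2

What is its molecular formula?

C11H10O

Walk through each heavy atom and fill implicit hydrogens from standard valence (C 4, N 3, O 2, S 2, halogen 1):
  atom 1: C, bond orders sum to 1 (valence 4) → 3 H
  atom 2: O, bond orders sum to 2 (valence 2) → 0 H
  atom 3: C, bond orders sum to 4 (valence 4) → 0 H
  atom 4: C, bond orders sum to 3 (valence 4) → 1 H
  atom 5: C, bond orders sum to 3 (valence 4) → 1 H
  atom 6: C, bond orders sum to 3 (valence 4) → 1 H
  atom 7: C, bond orders sum to 4 (valence 4) → 0 H
  atom 8: C, bond orders sum to 4 (valence 4) → 0 H
  atom 9: C, bond orders sum to 3 (valence 4) → 1 H
  atom 10: C, bond orders sum to 3 (valence 4) → 1 H
  atom 11: C, bond orders sum to 3 (valence 4) → 1 H
  atom 12: C, bond orders sum to 3 (valence 4) → 1 H
Totals → C:11, H:10, O:1.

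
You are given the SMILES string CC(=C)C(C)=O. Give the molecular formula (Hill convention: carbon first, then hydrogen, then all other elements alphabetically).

Walk through each heavy atom and fill implicit hydrogens from standard valence (C 4, N 3, O 2, S 2, halogen 1):
  atom 1: C, bond orders sum to 1 (valence 4) → 3 H
  atom 2: C, bond orders sum to 4 (valence 4) → 0 H
  atom 3: C, bond orders sum to 2 (valence 4) → 2 H
  atom 4: C, bond orders sum to 4 (valence 4) → 0 H
  atom 5: C, bond orders sum to 1 (valence 4) → 3 H
  atom 6: O, bond orders sum to 2 (valence 2) → 0 H
Totals → C:5, H:8, O:1.

C5H8O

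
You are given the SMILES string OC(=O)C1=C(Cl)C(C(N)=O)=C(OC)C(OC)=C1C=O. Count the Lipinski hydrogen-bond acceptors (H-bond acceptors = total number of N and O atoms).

7

N atoms: 1; O atoms: 6.
Lipinski HBA = 1 + 6 = 7.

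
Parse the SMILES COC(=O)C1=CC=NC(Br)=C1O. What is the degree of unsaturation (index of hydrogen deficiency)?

Degree of unsaturation = (number of rings) + (number of π bonds).
Ring closures in the SMILES: 1.
π bonds: 4 double bonds (each 1 DoU) → 4 DoU from unsaturation.
Total DoU = 1 + 4 = 5.

5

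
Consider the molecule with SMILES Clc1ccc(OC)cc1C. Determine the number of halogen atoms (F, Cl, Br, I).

1

Halogen atoms appear at heavy-atom position 1 (1×Cl).
Other groups present: 1 ether.
Halogen count: 1.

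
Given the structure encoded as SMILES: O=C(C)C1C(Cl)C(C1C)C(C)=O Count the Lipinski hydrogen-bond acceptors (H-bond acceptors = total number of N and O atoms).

N atoms: 0; O atoms: 2.
Lipinski HBA = 0 + 2 = 2.

2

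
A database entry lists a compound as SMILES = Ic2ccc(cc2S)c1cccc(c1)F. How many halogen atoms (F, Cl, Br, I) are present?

2

Halogen atoms appear at heavy-atom positions 1, 15 (1×F, 1×I).
Other groups present: 1 thiol.
Halogen count: 2.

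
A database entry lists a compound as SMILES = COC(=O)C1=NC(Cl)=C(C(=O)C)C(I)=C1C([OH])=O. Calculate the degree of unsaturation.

7

Degree of unsaturation = (number of rings) + (number of π bonds).
Ring closures in the SMILES: 1.
π bonds: 6 double bonds (each 1 DoU) → 6 DoU from unsaturation.
Total DoU = 1 + 6 = 7.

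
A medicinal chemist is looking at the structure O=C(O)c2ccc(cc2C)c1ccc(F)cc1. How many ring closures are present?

In SMILES, each pair of matching ring-closure digits denotes one ring-closing bond; the number of such bonds equals the number of independent rings.
Ring-closure bonds here: 2.

2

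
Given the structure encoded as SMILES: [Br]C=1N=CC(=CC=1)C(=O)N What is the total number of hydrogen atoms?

Walk through each heavy atom and fill implicit hydrogens from standard valence (C 4, N 3, O 2, S 2, halogen 1):
  atom 1: Br with explicit H count 0
  atom 2: C, bond orders sum to 4 (valence 4) → 0 H
  atom 3: N, bond orders sum to 3 (valence 3) → 0 H
  atom 4: C, bond orders sum to 3 (valence 4) → 1 H
  atom 5: C, bond orders sum to 4 (valence 4) → 0 H
  atom 6: C, bond orders sum to 3 (valence 4) → 1 H
  atom 7: C, bond orders sum to 3 (valence 4) → 1 H
  atom 8: C, bond orders sum to 4 (valence 4) → 0 H
  atom 9: O, bond orders sum to 2 (valence 2) → 0 H
  atom 10: N, bond orders sum to 1 (valence 3) → 2 H
Total hydrogens: 5.

5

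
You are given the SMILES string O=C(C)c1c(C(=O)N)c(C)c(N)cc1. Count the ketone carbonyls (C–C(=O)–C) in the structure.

The ketone motif appears at heavy-atom position 2 in the SMILES.
Other groups present: 1 amide, 1 primary amine.
Ketone count: 1.

1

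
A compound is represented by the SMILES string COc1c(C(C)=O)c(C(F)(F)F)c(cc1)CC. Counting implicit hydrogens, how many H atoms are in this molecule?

Walk through each heavy atom and fill implicit hydrogens from standard valence (C 4, N 3, O 2, S 2, halogen 1); for lowercase aromatic atoms, an aromatic c carries 1 H when it has two neighbours and 0 H with three, and aromatic n carries 0 H:
  atom 1: C, bond orders sum to 1 (valence 4) → 3 H
  atom 2: O, bond orders sum to 2 (valence 2) → 0 H
  atom 3: aromatic c, 3 neighbours → 0 H
  atom 4: aromatic c, 3 neighbours → 0 H
  atom 5: C, bond orders sum to 4 (valence 4) → 0 H
  atom 6: C, bond orders sum to 1 (valence 4) → 3 H
  atom 7: O, bond orders sum to 2 (valence 2) → 0 H
  atom 8: aromatic c, 3 neighbours → 0 H
  atom 9: C, bond orders sum to 4 (valence 4) → 0 H
  atom 10: F (halogen, monovalent) → 0 H
  atom 11: F (halogen, monovalent) → 0 H
  atom 12: F (halogen, monovalent) → 0 H
  atom 13: aromatic c, 3 neighbours → 0 H
  atom 14: aromatic c, 2 neighbours → 1 H
  atom 15: aromatic c, 2 neighbours → 1 H
  atom 16: C, bond orders sum to 2 (valence 4) → 2 H
  atom 17: C, bond orders sum to 1 (valence 4) → 3 H
Total hydrogens: 13.

13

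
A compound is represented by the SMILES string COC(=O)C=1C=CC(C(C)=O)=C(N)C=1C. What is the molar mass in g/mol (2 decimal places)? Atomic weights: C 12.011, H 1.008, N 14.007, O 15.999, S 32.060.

First, the molecular formula is C11H13NO3 (counting implicit H from valence).
  C: 11 × 12.011 = 132.121
  H: 13 × 1.008 = 13.104
  N: 1 × 14.007 = 14.007
  O: 3 × 15.999 = 47.997
Sum: 11×12.011 + 13×1.008 + 1×14.007 + 3×15.999 = 207.229 → 207.23 g/mol.

207.23 g/mol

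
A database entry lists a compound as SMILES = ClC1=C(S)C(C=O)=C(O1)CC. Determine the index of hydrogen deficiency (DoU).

Molecular formula: C7H7ClO2S.
DoU = (2C + 2 + N − H − X) / 2, where X is the halogen count and O/S are ignored.
    = (2·7 + 2 + 0 − 7 − 1) / 2 = 8 / 2 = 4.

4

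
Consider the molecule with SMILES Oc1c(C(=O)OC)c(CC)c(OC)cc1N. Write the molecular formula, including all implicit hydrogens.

C11H15NO4

Walk through each heavy atom and fill implicit hydrogens from standard valence (C 4, N 3, O 2, S 2, halogen 1); for lowercase aromatic atoms, an aromatic c carries 1 H when it has two neighbours and 0 H with three, and aromatic n carries 0 H:
  atom 1: O, bond orders sum to 1 (valence 2) → 1 H
  atom 2: aromatic c, 3 neighbours → 0 H
  atom 3: aromatic c, 3 neighbours → 0 H
  atom 4: C, bond orders sum to 4 (valence 4) → 0 H
  atom 5: O, bond orders sum to 2 (valence 2) → 0 H
  atom 6: O, bond orders sum to 2 (valence 2) → 0 H
  atom 7: C, bond orders sum to 1 (valence 4) → 3 H
  atom 8: aromatic c, 3 neighbours → 0 H
  atom 9: C, bond orders sum to 2 (valence 4) → 2 H
  atom 10: C, bond orders sum to 1 (valence 4) → 3 H
  atom 11: aromatic c, 3 neighbours → 0 H
  atom 12: O, bond orders sum to 2 (valence 2) → 0 H
  atom 13: C, bond orders sum to 1 (valence 4) → 3 H
  atom 14: aromatic c, 2 neighbours → 1 H
  atom 15: aromatic c, 3 neighbours → 0 H
  atom 16: N, bond orders sum to 1 (valence 3) → 2 H
Totals → C:11, H:15, N:1, O:4.
In Hill order: C11H15NO4.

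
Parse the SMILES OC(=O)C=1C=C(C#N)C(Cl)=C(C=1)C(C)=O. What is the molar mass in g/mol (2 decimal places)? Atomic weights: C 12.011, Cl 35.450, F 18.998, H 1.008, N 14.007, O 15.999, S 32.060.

223.61 g/mol

First, the molecular formula is C10H6ClNO3 (counting implicit H from valence).
  C: 10 × 12.011 = 120.110
  Cl: 1 × 35.450 = 35.450
  H: 6 × 1.008 = 6.048
  N: 1 × 14.007 = 14.007
  O: 3 × 15.999 = 47.997
Sum: 10×12.011 + 1×35.450 + 6×1.008 + 1×14.007 + 3×15.999 = 223.612 → 223.61 g/mol.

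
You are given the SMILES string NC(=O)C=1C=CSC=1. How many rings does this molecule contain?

In SMILES, each pair of matching ring-closure digits denotes one ring-closing bond; the number of such bonds equals the number of independent rings.
Ring-closure bonds here: 1.

1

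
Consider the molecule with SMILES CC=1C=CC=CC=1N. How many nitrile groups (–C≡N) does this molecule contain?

Scan the SMILES for the nitrile motif — none present.
Groups that are present: 1 primary amine.

0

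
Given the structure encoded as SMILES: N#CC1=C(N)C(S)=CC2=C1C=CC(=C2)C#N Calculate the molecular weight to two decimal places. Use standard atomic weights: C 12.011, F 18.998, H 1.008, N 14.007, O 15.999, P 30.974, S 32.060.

225.27 g/mol

First, the molecular formula is C12H7N3S (counting implicit H from valence).
  C: 12 × 12.011 = 144.132
  H: 7 × 1.008 = 7.056
  N: 3 × 14.007 = 42.021
  S: 1 × 32.060 = 32.060
Sum: 12×12.011 + 7×1.008 + 3×14.007 + 1×32.060 = 225.269 → 225.27 g/mol.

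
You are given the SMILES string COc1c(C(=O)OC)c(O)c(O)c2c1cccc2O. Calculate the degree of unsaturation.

8

Molecular formula: C13H12O6.
DoU = (2C + 2 + N − H − X) / 2, where X is the halogen count and O/S are ignored.
    = (2·13 + 2 + 0 − 12 − 0) / 2 = 16 / 2 = 8.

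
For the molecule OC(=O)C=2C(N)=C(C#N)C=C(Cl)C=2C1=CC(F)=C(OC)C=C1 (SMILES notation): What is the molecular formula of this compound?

C15H10ClFN2O3

Walk through each heavy atom and fill implicit hydrogens from standard valence (C 4, N 3, O 2, S 2, halogen 1):
  atom 1: O, bond orders sum to 1 (valence 2) → 1 H
  atom 2: C, bond orders sum to 4 (valence 4) → 0 H
  atom 3: O, bond orders sum to 2 (valence 2) → 0 H
  atom 4: C, bond orders sum to 4 (valence 4) → 0 H
  atom 5: C, bond orders sum to 4 (valence 4) → 0 H
  atom 6: N, bond orders sum to 1 (valence 3) → 2 H
  atom 7: C, bond orders sum to 4 (valence 4) → 0 H
  atom 8: C, bond orders sum to 4 (valence 4) → 0 H
  atom 9: N, bond orders sum to 3 (valence 3) → 0 H
  atom 10: C, bond orders sum to 3 (valence 4) → 1 H
  atom 11: C, bond orders sum to 4 (valence 4) → 0 H
  atom 12: Cl (halogen, monovalent) → 0 H
  atom 13: C, bond orders sum to 4 (valence 4) → 0 H
  atom 14: C, bond orders sum to 4 (valence 4) → 0 H
  atom 15: C, bond orders sum to 3 (valence 4) → 1 H
  atom 16: C, bond orders sum to 4 (valence 4) → 0 H
  atom 17: F (halogen, monovalent) → 0 H
  atom 18: C, bond orders sum to 4 (valence 4) → 0 H
  atom 19: O, bond orders sum to 2 (valence 2) → 0 H
  atom 20: C, bond orders sum to 1 (valence 4) → 3 H
  atom 21: C, bond orders sum to 3 (valence 4) → 1 H
  atom 22: C, bond orders sum to 3 (valence 4) → 1 H
Totals → C:15, H:10, Cl:1, F:1, N:2, O:3.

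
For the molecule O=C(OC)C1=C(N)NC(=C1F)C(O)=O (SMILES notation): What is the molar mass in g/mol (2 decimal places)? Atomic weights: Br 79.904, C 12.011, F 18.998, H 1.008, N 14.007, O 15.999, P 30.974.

First, the molecular formula is C7H7FN2O4 (counting implicit H from valence).
  C: 7 × 12.011 = 84.077
  F: 1 × 18.998 = 18.998
  H: 7 × 1.008 = 7.056
  N: 2 × 14.007 = 28.014
  O: 4 × 15.999 = 63.996
Sum: 7×12.011 + 1×18.998 + 7×1.008 + 2×14.007 + 4×15.999 = 202.141 → 202.14 g/mol.

202.14 g/mol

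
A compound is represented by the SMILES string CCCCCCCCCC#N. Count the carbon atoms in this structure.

Count every carbon token in the SMILES (each C, including those in ring-closure positions and inside branches).
Carbon count: 10.

10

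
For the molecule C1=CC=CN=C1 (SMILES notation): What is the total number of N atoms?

1

Scan the SMILES for N atoms (remember two-letter symbols like Cl and Br are single atoms).
Nitrogen count: 1.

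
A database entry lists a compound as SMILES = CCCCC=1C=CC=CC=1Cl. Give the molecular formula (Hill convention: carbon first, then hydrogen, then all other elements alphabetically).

Walk through each heavy atom and fill implicit hydrogens from standard valence (C 4, N 3, O 2, S 2, halogen 1):
  atom 1: C, bond orders sum to 1 (valence 4) → 3 H
  atom 2: C, bond orders sum to 2 (valence 4) → 2 H
  atom 3: C, bond orders sum to 2 (valence 4) → 2 H
  atom 4: C, bond orders sum to 2 (valence 4) → 2 H
  atom 5: C, bond orders sum to 4 (valence 4) → 0 H
  atom 6: C, bond orders sum to 3 (valence 4) → 1 H
  atom 7: C, bond orders sum to 3 (valence 4) → 1 H
  atom 8: C, bond orders sum to 3 (valence 4) → 1 H
  atom 9: C, bond orders sum to 3 (valence 4) → 1 H
  atom 10: C, bond orders sum to 4 (valence 4) → 0 H
  atom 11: Cl (halogen, monovalent) → 0 H
Totals → C:10, H:13, Cl:1.
In Hill order: C10H13Cl.

C10H13Cl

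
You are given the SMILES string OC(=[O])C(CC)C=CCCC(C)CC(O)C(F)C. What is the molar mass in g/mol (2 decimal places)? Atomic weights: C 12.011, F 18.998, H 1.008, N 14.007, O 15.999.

260.35 g/mol

First, the molecular formula is C14H25FO3 (counting implicit H from valence).
  C: 14 × 12.011 = 168.154
  F: 1 × 18.998 = 18.998
  H: 25 × 1.008 = 25.200
  O: 3 × 15.999 = 47.997
Sum: 14×12.011 + 1×18.998 + 25×1.008 + 3×15.999 = 260.349 → 260.35 g/mol.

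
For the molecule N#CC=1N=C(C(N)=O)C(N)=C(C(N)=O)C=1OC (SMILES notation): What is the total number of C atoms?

Count every carbon token in the SMILES (each C, including those in ring-closure positions and inside branches).
Carbon count: 9.

9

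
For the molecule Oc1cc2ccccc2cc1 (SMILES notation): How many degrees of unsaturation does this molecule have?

7

Molecular formula: C10H8O.
DoU = (2C + 2 + N − H − X) / 2, where X is the halogen count and O/S are ignored.
    = (2·10 + 2 + 0 − 8 − 0) / 2 = 14 / 2 = 7.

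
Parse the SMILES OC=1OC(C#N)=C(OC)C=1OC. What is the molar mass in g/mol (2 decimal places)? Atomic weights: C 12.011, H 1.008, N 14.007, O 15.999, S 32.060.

First, the molecular formula is C7H7NO4 (counting implicit H from valence).
  C: 7 × 12.011 = 84.077
  H: 7 × 1.008 = 7.056
  N: 1 × 14.007 = 14.007
  O: 4 × 15.999 = 63.996
Sum: 7×12.011 + 7×1.008 + 1×14.007 + 4×15.999 = 169.136 → 169.14 g/mol.

169.14 g/mol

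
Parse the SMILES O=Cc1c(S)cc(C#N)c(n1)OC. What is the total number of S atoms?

1

Scan the SMILES for S atoms (remember two-letter symbols like Cl and Br are single atoms).
Sulfur count: 1.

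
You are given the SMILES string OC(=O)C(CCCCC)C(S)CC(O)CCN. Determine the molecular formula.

Walk through each heavy atom and fill implicit hydrogens from standard valence (C 4, N 3, O 2, S 2, halogen 1):
  atom 1: O, bond orders sum to 1 (valence 2) → 1 H
  atom 2: C, bond orders sum to 4 (valence 4) → 0 H
  atom 3: O, bond orders sum to 2 (valence 2) → 0 H
  atom 4: C, bond orders sum to 3 (valence 4) → 1 H
  atom 5: C, bond orders sum to 2 (valence 4) → 2 H
  atom 6: C, bond orders sum to 2 (valence 4) → 2 H
  atom 7: C, bond orders sum to 2 (valence 4) → 2 H
  atom 8: C, bond orders sum to 2 (valence 4) → 2 H
  atom 9: C, bond orders sum to 1 (valence 4) → 3 H
  atom 10: C, bond orders sum to 3 (valence 4) → 1 H
  atom 11: S, bond orders sum to 1 (valence 2) → 1 H
  atom 12: C, bond orders sum to 2 (valence 4) → 2 H
  atom 13: C, bond orders sum to 3 (valence 4) → 1 H
  atom 14: O, bond orders sum to 1 (valence 2) → 1 H
  atom 15: C, bond orders sum to 2 (valence 4) → 2 H
  atom 16: C, bond orders sum to 2 (valence 4) → 2 H
  atom 17: N, bond orders sum to 1 (valence 3) → 2 H
Totals → C:12, H:25, N:1, O:3, S:1.

C12H25NO3S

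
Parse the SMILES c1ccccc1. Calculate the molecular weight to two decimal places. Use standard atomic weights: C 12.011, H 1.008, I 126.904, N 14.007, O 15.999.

First, the molecular formula is C6H6 (counting implicit H from valence).
  C: 6 × 12.011 = 72.066
  H: 6 × 1.008 = 6.048
Sum: 6×12.011 + 6×1.008 = 78.114 → 78.11 g/mol.

78.11 g/mol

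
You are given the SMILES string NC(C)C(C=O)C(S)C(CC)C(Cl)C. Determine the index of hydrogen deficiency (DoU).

Degree of unsaturation = (number of rings) + (number of π bonds).
Ring closures in the SMILES: 0.
π bonds: 1 double bond (each 1 DoU) → 1 DoU from unsaturation.
Total DoU = 0 + 1 = 1.

1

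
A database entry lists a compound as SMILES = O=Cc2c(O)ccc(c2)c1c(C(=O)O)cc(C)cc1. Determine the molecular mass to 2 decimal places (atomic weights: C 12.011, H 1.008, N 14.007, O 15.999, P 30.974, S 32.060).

First, the molecular formula is C15H12O4 (counting implicit H from valence).
  C: 15 × 12.011 = 180.165
  H: 12 × 1.008 = 12.096
  O: 4 × 15.999 = 63.996
Sum: 15×12.011 + 12×1.008 + 4×15.999 = 256.257 → 256.26 g/mol.

256.26 g/mol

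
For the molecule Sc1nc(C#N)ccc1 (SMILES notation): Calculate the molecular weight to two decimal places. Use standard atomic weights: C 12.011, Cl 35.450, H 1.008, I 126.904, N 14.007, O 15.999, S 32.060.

First, the molecular formula is C6H4N2S (counting implicit H from valence).
  C: 6 × 12.011 = 72.066
  H: 4 × 1.008 = 4.032
  N: 2 × 14.007 = 28.014
  S: 1 × 32.060 = 32.060
Sum: 6×12.011 + 4×1.008 + 2×14.007 + 1×32.060 = 136.172 → 136.17 g/mol.

136.17 g/mol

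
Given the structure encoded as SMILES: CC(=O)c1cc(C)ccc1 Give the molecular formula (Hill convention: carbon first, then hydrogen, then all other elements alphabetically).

C9H10O

Walk through each heavy atom and fill implicit hydrogens from standard valence (C 4, N 3, O 2, S 2, halogen 1); for lowercase aromatic atoms, an aromatic c carries 1 H when it has two neighbours and 0 H with three, and aromatic n carries 0 H:
  atom 1: C, bond orders sum to 1 (valence 4) → 3 H
  atom 2: C, bond orders sum to 4 (valence 4) → 0 H
  atom 3: O, bond orders sum to 2 (valence 2) → 0 H
  atom 4: aromatic c, 3 neighbours → 0 H
  atom 5: aromatic c, 2 neighbours → 1 H
  atom 6: aromatic c, 3 neighbours → 0 H
  atom 7: C, bond orders sum to 1 (valence 4) → 3 H
  atom 8: aromatic c, 2 neighbours → 1 H
  atom 9: aromatic c, 2 neighbours → 1 H
  atom 10: aromatic c, 2 neighbours → 1 H
Totals → C:9, H:10, O:1.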